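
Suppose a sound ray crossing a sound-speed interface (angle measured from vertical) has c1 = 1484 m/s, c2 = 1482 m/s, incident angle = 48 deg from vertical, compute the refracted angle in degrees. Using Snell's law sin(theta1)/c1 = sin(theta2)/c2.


sin(theta2) = (c2/c1)*sin(theta1) = (1482/1484)*sin(48 deg) = 0.74214
theta2 = arcsin(0.74214) = 47.91

47.91 deg


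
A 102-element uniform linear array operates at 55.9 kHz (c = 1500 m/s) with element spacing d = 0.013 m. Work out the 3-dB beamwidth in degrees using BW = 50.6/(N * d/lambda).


Step 1: lambda = 1500/55900 = 0.02683 m
Step 2: d/lambda = 0.013/0.02683 = 0.4845
Step 3: BW = 50.6/(N * d/lambda) = 50.6/(102 * 0.4845) = 1.02

1.02 deg


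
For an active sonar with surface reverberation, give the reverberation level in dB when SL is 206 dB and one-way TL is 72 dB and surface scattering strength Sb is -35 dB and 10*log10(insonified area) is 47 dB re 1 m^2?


RL = SL - 2*TL + Sb + 10*log10(A) = 206 - 2*72 + (-35) + 47 = 74

74 dB


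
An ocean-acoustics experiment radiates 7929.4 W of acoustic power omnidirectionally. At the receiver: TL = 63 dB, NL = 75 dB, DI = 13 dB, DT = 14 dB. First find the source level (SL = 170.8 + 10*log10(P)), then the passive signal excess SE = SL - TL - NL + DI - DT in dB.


Step 1: SL = 170.8 + 10*log10(7929.4) = 209.79 dB
Step 2: SE = SL - TL - NL + DI - DT = 209.79 - 63 - 75 + 13 - 14 = 70.79

70.79 dB


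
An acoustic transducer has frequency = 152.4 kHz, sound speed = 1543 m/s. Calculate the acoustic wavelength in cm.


lambda = c/f = 1543 / 152400 = 0.0101 m = 1.01 cm

1.01 cm


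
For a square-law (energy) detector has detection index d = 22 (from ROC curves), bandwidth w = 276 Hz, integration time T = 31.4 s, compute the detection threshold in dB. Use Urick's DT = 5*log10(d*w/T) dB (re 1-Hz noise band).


DT = 5*log10(d*w/T) = 5*log10(22 * 276 / 31.4) = 5*log10(193.38) = 11.43

11.43 dB


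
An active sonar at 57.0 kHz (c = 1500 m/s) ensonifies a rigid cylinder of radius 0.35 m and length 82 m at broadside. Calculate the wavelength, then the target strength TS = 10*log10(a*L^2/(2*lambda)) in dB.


Step 1: lambda = c/f = 1500/57000 = 0.02632 m
Step 2: TS = 10*log10(a*L^2/(2*lambda)) = 10*log10(0.35*82^2/(2*0.02632)) = 46.5

46.5 dB


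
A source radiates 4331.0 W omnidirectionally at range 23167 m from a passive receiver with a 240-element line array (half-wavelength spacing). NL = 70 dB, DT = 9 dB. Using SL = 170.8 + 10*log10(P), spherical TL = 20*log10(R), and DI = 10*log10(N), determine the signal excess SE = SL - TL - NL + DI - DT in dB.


Step 1: SL = 170.8 + 10*log10(4331.0) = 207.17 dB
Step 2: TL = 20*log10(23167) = 87.3 dB
Step 3: DI = 10*log10(240) = 23.8 dB
Step 4: SE = SL - TL - NL + DI - DT = 207.17 - 87.3 - 70 + 23.8 - 9 = 64.67

64.67 dB


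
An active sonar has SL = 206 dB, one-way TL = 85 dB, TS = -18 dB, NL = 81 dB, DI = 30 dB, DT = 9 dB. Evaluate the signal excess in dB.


-42 dB


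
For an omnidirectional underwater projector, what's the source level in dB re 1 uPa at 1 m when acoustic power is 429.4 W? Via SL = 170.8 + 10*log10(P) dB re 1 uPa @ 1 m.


SL = 170.8 + 10*log10(429.4) = 170.8 + 26.33 = 197.13

197.13 dB


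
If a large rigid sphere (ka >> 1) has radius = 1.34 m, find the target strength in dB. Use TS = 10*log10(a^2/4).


-3.48 dB


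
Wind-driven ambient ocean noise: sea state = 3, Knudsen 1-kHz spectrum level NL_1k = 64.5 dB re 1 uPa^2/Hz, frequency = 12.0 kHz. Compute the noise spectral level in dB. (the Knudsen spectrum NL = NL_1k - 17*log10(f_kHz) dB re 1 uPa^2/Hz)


46.15 dB


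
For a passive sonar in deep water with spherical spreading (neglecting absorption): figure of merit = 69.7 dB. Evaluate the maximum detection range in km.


At max range FOM = TL, so 20*log10(R) = 69.7
R = 10^(69.7/20) = 3054.92 m = 3.05 km

3.05 km


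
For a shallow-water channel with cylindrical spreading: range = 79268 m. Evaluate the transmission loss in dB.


48.99 dB


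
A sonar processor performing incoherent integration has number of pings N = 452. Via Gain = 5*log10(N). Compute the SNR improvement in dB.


13.28 dB


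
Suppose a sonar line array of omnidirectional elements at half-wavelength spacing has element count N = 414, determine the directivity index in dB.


DI = 10*log10(414) = 26.17

26.17 dB


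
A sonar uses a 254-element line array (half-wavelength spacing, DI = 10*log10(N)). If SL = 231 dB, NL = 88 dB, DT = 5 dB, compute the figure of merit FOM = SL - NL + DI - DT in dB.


162.05 dB


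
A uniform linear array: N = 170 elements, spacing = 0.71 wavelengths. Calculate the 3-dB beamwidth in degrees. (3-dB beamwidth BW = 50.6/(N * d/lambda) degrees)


0.42 deg


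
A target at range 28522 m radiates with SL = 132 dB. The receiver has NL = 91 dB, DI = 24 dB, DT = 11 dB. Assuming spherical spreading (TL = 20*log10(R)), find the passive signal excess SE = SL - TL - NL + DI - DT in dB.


-35.1 dB


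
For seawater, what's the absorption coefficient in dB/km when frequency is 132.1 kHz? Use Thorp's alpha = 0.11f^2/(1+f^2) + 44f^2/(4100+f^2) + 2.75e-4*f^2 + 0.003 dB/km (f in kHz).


f^2 = 17450.41
alpha = 0.11*17450.41/(1+17450.41) + 44*17450.41/(4100+17450.41) + 2.75e-4*17450.41 + 0.003 = 40.541

40.541 dB/km


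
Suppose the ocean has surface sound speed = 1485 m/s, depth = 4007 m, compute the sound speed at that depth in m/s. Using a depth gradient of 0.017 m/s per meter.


1553.119 m/s


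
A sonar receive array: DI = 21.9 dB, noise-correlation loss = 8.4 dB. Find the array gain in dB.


AG = DI - L_corr = 21.9 - 8.4 = 13.5

13.5 dB


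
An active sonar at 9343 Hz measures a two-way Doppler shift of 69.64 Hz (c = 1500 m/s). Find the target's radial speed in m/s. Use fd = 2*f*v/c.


From fd = 2*f*v/c, v = c*fd/(2*f) = 1500 * 69.64 / (2*9343) = 5.59

5.59 m/s


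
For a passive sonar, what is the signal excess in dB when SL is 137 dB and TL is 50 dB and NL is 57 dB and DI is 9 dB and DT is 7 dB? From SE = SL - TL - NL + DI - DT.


32 dB


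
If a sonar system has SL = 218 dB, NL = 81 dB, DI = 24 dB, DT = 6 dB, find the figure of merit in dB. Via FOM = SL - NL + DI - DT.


FOM = SL - NL + DI - DT = 218 - 81 + 24 - 6 = 155

155 dB


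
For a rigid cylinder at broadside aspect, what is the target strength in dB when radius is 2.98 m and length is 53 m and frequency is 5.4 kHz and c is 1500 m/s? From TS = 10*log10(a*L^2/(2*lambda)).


41.78 dB


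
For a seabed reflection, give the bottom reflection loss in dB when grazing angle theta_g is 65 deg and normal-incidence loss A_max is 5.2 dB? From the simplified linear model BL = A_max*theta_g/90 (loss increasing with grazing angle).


BL = A_max * theta_g / 90 = 5.2 * 65 / 90 = 3.76

3.76 dB


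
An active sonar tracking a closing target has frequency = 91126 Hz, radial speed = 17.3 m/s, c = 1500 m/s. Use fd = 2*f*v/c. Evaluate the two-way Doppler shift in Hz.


fd = 2*f*v/c = 2 * 91126 * 17.3 / 1500 = 2101.97

2101.97 Hz


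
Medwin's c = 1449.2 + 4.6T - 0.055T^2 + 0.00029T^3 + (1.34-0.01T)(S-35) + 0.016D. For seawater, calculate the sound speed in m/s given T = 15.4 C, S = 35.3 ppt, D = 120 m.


c = 1449.2 + 4.6*15.4 - 0.055*15.4^2 + 0.00029*15.4^3 + (1.34 - 0.01*15.4)*(35.3 - 35) + 0.016*120 = 1510.33

1510.33 m/s


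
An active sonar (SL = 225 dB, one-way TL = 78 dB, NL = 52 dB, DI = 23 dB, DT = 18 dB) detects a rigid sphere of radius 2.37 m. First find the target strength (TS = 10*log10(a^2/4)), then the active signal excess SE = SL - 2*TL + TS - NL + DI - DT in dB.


Step 1: TS = 10*log10(2.37^2/4) = 1.47 dB
Step 2: SE = SL - 2*TL + TS - NL + DI - DT = 225 - 2*78 + (1.47) - 52 + 23 - 18 = 23.47

23.47 dB


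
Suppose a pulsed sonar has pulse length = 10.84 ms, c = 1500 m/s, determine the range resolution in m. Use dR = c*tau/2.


dR = c*tau/2 = 1500 * 10.84e-3 / 2 = 8.13

8.13 m


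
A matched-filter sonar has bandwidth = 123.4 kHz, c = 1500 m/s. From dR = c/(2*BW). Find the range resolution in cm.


dR = c/(2*BW) = 1500 / (2 * 123.4e3) = 0.0061 m = 0.61 cm

0.61 cm


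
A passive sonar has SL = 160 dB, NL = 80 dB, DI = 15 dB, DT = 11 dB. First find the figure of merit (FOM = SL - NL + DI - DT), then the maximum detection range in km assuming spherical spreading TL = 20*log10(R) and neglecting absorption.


Step 1: FOM = SL - NL + DI - DT = 160 - 80 + 15 - 11 = 84 dB
Step 2: at max range FOM = TL = 20*log10(R), so R = 10^(84/20) = 15848.93 m = 15.85 km

15.85 km


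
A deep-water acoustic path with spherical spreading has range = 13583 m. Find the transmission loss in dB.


82.66 dB


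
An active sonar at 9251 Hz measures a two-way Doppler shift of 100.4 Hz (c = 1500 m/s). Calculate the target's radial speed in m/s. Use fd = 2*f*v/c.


From fd = 2*f*v/c, v = c*fd/(2*f) = 1500 * 100.4 / (2*9251) = 8.14

8.14 m/s


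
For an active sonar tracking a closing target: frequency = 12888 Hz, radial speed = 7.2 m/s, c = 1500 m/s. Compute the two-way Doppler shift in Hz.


fd = 2*f*v/c = 2 * 12888 * 7.2 / 1500 = 123.72

123.72 Hz


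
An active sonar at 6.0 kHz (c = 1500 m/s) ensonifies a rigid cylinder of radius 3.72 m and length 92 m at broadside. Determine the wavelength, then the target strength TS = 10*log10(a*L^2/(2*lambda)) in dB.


Step 1: lambda = c/f = 1500/6000 = 0.25 m
Step 2: TS = 10*log10(a*L^2/(2*lambda)) = 10*log10(3.72*92^2/(2*0.25)) = 47.99

47.99 dB


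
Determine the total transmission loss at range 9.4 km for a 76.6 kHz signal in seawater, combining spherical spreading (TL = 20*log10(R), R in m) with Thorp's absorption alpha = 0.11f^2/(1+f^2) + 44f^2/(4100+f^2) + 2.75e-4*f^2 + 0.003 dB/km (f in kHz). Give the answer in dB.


Step 1 (Thorp): alpha = 0.11*5867.56/(1+5867.56) + 44*5867.56/(4100+5867.56) + 2.75e-4*5867.56 + 0.003 = 27.6278 dB/km
Step 2: TL_spread = 20*log10(9400) = 79.46 dB
Step 3: TL_abs = alpha*R = 27.6278 * 9.4 = 259.7 dB
Step 4: TL_total = 79.46 + 259.7 = 339.16

339.16 dB


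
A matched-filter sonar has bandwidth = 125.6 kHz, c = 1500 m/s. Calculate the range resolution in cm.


dR = c/(2*BW) = 1500 / (2 * 125.6e3) = 0.006 m = 0.6 cm

0.6 cm


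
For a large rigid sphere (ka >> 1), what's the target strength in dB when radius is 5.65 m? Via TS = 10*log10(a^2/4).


9.02 dB


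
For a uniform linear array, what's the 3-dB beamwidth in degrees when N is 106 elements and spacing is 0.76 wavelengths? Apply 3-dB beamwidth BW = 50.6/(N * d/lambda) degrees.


BW = 50.6 / (106 * 0.76) = 50.6 / 80.56 = 0.63

0.63 deg


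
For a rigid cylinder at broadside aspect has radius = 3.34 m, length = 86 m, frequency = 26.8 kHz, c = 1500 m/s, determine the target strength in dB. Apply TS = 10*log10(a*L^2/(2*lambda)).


lambda = 1500/26800 = 0.05597 m
TS = 10*log10(3.34*86^2/(2*0.05597)) = 53.44

53.44 dB


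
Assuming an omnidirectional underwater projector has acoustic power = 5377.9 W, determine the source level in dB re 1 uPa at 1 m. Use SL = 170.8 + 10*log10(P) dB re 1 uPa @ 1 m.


208.11 dB


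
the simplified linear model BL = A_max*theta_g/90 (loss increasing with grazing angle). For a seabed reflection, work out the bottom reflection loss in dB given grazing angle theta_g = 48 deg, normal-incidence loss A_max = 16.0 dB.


BL = A_max * theta_g / 90 = 16.0 * 48 / 90 = 8.53

8.53 dB


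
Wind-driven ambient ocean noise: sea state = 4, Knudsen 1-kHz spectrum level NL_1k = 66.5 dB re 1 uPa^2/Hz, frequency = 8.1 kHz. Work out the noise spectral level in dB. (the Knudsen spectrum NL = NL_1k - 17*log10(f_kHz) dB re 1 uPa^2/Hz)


NL = NL_1k - 17*log10(f_kHz) = 66.5 - 17*log10(8.1) = 66.5 - (15.44) = 51.06

51.06 dB


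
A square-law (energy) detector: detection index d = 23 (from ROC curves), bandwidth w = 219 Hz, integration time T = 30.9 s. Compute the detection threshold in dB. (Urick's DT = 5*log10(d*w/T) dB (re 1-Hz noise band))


11.06 dB


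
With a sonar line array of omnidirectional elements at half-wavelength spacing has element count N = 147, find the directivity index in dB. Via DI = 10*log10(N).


DI = 10*log10(147) = 21.67

21.67 dB


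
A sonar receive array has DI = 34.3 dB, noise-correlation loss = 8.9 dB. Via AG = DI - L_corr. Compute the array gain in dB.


25.4 dB


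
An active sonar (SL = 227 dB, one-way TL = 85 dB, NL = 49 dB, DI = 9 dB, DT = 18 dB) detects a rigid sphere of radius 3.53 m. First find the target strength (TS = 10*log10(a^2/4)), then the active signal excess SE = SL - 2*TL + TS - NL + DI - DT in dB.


Step 1: TS = 10*log10(3.53^2/4) = 4.93 dB
Step 2: SE = SL - 2*TL + TS - NL + DI - DT = 227 - 2*85 + (4.93) - 49 + 9 - 18 = 3.93

3.93 dB


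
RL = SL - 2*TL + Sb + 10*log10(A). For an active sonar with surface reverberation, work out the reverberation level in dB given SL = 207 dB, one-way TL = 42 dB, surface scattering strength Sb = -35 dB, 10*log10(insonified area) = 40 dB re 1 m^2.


128 dB


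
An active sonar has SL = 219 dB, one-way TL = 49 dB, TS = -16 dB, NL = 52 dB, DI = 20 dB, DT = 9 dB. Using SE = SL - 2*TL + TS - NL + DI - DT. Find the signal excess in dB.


64 dB


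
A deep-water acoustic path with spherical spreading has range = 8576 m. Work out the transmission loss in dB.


TL = 20*log10(8576) = 78.67

78.67 dB


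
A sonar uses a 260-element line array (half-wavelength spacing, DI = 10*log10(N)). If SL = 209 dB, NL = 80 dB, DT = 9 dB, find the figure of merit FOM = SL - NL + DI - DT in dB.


Step 1: DI = 10*log10(260) = 24.15 dB
Step 2: FOM = SL - NL + DI - DT = 209 - 80 + 24.15 - 9 = 144.15

144.15 dB


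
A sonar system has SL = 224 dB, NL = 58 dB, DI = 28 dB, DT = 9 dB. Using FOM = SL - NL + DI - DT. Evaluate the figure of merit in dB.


FOM = SL - NL + DI - DT = 224 - 58 + 28 - 9 = 185

185 dB


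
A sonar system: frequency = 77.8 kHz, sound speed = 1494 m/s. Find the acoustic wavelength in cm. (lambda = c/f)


lambda = c/f = 1494 / 77800 = 0.0192 m = 1.92 cm

1.92 cm


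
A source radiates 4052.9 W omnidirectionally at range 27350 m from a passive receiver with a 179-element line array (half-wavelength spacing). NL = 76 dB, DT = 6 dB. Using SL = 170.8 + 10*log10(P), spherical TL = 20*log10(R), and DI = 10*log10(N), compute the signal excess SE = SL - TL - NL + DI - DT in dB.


58.67 dB


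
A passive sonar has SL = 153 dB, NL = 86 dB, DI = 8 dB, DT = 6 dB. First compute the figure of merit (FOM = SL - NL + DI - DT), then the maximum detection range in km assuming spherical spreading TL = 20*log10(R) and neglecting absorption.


Step 1: FOM = SL - NL + DI - DT = 153 - 86 + 8 - 6 = 69 dB
Step 2: at max range FOM = TL = 20*log10(R), so R = 10^(69/20) = 2818.38 m = 2.82 km

2.82 km


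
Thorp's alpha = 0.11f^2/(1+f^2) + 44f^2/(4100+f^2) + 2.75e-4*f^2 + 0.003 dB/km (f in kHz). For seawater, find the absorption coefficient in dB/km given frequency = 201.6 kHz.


f^2 = 40642.56
alpha = 0.11*40642.56/(1+40642.56) + 44*40642.56/(4100+40642.56) + 2.75e-4*40642.56 + 0.003 = 51.258

51.258 dB/km


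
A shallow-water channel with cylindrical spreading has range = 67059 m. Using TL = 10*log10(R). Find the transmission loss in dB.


48.26 dB


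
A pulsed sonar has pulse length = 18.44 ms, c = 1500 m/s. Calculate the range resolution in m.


13.83 m


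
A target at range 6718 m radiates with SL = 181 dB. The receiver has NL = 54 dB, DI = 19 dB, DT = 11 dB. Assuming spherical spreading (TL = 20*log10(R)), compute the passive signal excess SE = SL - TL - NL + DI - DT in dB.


58.46 dB


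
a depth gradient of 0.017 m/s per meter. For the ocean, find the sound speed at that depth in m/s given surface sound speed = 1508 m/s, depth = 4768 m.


c = 1508 + 0.017 * 4768 = 1589.056

1589.056 m/s


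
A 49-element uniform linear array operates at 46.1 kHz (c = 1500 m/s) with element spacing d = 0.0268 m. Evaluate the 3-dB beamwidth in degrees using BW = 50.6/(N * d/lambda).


Step 1: lambda = 1500/46100 = 0.03254 m
Step 2: d/lambda = 0.0268/0.03254 = 0.8236
Step 3: BW = 50.6/(N * d/lambda) = 50.6/(49 * 0.8236) = 1.25

1.25 deg


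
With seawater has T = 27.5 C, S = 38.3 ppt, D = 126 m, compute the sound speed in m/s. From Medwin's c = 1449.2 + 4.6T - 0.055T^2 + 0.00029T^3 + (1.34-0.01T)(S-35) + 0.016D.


1545.67 m/s


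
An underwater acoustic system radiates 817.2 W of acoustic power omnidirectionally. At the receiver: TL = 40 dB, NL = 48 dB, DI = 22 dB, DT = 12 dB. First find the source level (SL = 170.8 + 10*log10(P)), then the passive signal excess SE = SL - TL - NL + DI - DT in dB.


Step 1: SL = 170.8 + 10*log10(817.2) = 199.92 dB
Step 2: SE = SL - TL - NL + DI - DT = 199.92 - 40 - 48 + 22 - 12 = 121.92

121.92 dB


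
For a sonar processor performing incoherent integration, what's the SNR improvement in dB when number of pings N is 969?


14.93 dB


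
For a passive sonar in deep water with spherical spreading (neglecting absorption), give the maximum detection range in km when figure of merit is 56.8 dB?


0.69 km


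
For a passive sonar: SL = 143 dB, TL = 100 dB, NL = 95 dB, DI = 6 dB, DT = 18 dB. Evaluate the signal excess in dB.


SE = SL - TL - NL + DI - DT = 143 - 100 - 95 + 6 - 18 = -64

-64 dB


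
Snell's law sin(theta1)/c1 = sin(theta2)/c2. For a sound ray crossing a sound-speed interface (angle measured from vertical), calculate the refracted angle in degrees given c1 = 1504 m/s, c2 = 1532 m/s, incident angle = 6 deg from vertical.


sin(theta2) = (c2/c1)*sin(theta1) = (1532/1504)*sin(6 deg) = 0.10647
theta2 = arcsin(0.10647) = 6.11

6.11 deg


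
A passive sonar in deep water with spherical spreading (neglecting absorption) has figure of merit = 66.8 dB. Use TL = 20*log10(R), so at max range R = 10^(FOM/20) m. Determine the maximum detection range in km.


2.19 km


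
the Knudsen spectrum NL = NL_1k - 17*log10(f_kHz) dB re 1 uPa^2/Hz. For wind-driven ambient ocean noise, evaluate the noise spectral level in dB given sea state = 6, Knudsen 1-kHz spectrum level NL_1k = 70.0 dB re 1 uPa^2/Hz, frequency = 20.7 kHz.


NL = NL_1k - 17*log10(f_kHz) = 70.0 - 17*log10(20.7) = 70.0 - (22.37) = 47.63

47.63 dB


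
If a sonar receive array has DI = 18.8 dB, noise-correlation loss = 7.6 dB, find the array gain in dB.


11.2 dB


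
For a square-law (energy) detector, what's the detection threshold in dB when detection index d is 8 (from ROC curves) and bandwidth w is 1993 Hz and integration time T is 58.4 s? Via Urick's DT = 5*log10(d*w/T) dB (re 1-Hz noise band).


12.18 dB


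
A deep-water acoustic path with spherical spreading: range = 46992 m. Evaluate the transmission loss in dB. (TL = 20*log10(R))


TL = 20*log10(46992) = 93.44

93.44 dB


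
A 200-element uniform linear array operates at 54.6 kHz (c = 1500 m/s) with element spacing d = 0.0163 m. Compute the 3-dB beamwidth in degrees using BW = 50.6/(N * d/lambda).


Step 1: lambda = 1500/54600 = 0.02747 m
Step 2: d/lambda = 0.0163/0.02747 = 0.5934
Step 3: BW = 50.6/(N * d/lambda) = 50.6/(200 * 0.5934) = 0.43

0.43 deg


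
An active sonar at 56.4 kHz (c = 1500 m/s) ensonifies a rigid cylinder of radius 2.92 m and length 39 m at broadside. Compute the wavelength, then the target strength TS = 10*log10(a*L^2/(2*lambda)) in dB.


Step 1: lambda = c/f = 1500/56400 = 0.0266 m
Step 2: TS = 10*log10(a*L^2/(2*lambda)) = 10*log10(2.92*39^2/(2*0.0266)) = 49.22

49.22 dB


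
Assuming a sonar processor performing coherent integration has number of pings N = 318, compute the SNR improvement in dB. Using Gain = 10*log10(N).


Gain = 10*log10(318) = 25.02

25.02 dB


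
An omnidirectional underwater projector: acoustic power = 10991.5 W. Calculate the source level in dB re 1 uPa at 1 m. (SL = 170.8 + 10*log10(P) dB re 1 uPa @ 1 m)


SL = 170.8 + 10*log10(10991.5) = 170.8 + 40.41 = 211.21

211.21 dB


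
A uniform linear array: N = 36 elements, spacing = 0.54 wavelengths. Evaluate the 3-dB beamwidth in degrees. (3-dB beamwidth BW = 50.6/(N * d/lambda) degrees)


BW = 50.6 / (36 * 0.54) = 50.6 / 19.44 = 2.6

2.6 deg


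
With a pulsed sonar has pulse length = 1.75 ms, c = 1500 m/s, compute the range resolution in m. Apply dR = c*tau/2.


dR = c*tau/2 = 1500 * 1.75e-3 / 2 = 1.3125

1.3125 m


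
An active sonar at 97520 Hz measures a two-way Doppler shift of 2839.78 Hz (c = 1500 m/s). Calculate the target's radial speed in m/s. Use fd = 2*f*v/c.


21.84 m/s


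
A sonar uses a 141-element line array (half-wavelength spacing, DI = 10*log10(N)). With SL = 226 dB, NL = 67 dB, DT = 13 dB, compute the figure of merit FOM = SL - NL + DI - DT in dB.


Step 1: DI = 10*log10(141) = 21.49 dB
Step 2: FOM = SL - NL + DI - DT = 226 - 67 + 21.49 - 13 = 167.49

167.49 dB


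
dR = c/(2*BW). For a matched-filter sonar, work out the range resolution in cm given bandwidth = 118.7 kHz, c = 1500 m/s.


dR = c/(2*BW) = 1500 / (2 * 118.7e3) = 0.0063 m = 0.63 cm

0.63 cm


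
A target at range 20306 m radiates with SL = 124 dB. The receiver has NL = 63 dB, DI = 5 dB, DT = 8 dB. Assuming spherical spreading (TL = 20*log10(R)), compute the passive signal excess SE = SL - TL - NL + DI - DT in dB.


-28.15 dB


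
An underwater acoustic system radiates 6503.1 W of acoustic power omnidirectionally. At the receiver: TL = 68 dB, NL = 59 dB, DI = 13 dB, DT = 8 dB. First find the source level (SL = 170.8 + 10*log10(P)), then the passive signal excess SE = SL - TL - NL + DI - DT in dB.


Step 1: SL = 170.8 + 10*log10(6503.1) = 208.93 dB
Step 2: SE = SL - TL - NL + DI - DT = 208.93 - 68 - 59 + 13 - 8 = 86.93

86.93 dB


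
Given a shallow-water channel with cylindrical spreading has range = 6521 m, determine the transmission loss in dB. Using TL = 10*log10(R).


TL = 10*log10(6521) = 38.14

38.14 dB


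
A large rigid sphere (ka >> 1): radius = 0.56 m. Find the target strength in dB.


TS = 10*log10(0.56^2 / 4) = 10*log10(0.0784) = -11.06

-11.06 dB


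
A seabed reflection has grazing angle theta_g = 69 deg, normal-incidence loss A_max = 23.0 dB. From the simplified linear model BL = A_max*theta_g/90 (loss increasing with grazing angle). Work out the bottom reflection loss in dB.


BL = A_max * theta_g / 90 = 23.0 * 69 / 90 = 17.63

17.63 dB


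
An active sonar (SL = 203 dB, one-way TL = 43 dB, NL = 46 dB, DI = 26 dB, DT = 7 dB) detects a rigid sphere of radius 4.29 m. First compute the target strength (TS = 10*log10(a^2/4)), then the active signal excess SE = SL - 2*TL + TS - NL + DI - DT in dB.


Step 1: TS = 10*log10(4.29^2/4) = 6.63 dB
Step 2: SE = SL - 2*TL + TS - NL + DI - DT = 203 - 2*43 + (6.63) - 46 + 26 - 7 = 96.63

96.63 dB


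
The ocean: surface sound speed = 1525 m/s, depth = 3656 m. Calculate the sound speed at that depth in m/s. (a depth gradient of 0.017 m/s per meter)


1587.152 m/s


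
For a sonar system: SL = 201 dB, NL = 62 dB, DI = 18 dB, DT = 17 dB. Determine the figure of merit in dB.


140 dB


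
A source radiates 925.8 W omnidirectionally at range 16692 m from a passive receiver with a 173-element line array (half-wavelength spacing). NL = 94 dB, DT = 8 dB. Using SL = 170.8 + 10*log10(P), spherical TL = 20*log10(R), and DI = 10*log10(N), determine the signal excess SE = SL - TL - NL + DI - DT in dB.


Step 1: SL = 170.8 + 10*log10(925.8) = 200.47 dB
Step 2: TL = 20*log10(16692) = 84.45 dB
Step 3: DI = 10*log10(173) = 22.38 dB
Step 4: SE = SL - TL - NL + DI - DT = 200.47 - 84.45 - 94 + 22.38 - 8 = 36.4

36.4 dB


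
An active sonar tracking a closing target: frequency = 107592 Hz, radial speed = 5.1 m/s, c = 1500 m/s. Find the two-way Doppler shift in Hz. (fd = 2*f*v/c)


fd = 2*f*v/c = 2 * 107592 * 5.1 / 1500 = 731.63

731.63 Hz


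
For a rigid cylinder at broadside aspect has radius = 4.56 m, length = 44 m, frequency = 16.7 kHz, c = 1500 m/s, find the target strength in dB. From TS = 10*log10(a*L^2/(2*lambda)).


46.91 dB


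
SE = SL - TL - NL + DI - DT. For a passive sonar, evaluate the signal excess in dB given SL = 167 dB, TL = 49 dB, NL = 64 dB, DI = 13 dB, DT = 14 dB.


53 dB


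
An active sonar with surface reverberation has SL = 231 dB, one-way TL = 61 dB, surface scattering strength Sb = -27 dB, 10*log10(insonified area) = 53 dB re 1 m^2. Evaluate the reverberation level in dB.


135 dB


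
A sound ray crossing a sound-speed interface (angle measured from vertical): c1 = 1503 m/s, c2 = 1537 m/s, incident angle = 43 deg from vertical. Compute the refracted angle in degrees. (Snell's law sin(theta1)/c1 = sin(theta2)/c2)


sin(theta2) = (c2/c1)*sin(theta1) = (1537/1503)*sin(43 deg) = 0.69743
theta2 = arcsin(0.69743) = 44.22

44.22 deg


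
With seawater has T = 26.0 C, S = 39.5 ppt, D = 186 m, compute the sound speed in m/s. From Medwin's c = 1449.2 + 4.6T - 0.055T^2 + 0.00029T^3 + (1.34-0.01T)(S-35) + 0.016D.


c = 1449.2 + 4.6*26.0 - 0.055*26.0^2 + 0.00029*26.0^3 + (1.34 - 0.01*26.0)*(39.5 - 35) + 0.016*186 = 1544.55

1544.55 m/s


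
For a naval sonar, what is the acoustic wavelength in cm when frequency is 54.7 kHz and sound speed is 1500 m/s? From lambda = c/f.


2.74 cm


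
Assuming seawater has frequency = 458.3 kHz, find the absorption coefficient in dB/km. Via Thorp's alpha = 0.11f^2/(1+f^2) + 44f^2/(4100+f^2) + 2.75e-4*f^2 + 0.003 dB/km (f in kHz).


101.031 dB/km


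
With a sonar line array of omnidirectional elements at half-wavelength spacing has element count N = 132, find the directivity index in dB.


DI = 10*log10(132) = 21.21

21.21 dB


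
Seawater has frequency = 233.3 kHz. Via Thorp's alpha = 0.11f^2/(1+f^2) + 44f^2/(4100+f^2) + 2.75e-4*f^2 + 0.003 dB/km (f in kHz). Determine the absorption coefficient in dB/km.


f^2 = 54428.89
alpha = 0.11*54428.89/(1+54428.89) + 44*54428.89/(4100+54428.89) + 2.75e-4*54428.89 + 0.003 = 55.999

55.999 dB/km


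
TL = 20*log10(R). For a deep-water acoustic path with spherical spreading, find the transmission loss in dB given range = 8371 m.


78.46 dB


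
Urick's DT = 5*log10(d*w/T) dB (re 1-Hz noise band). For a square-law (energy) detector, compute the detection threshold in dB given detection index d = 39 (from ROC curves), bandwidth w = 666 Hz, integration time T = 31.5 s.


DT = 5*log10(d*w/T) = 5*log10(39 * 666 / 31.5) = 5*log10(824.57) = 14.58

14.58 dB


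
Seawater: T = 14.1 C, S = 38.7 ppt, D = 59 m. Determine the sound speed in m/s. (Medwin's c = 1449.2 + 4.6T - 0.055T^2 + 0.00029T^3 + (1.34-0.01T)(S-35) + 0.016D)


c = 1449.2 + 4.6*14.1 - 0.055*14.1^2 + 0.00029*14.1^3 + (1.34 - 0.01*14.1)*(38.7 - 35) + 0.016*59 = 1509.32

1509.32 m/s


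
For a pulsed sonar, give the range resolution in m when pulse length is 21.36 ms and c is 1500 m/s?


16.02 m


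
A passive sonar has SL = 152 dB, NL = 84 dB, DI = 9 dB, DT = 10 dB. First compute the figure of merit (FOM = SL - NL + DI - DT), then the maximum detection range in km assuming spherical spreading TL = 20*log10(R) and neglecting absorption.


Step 1: FOM = SL - NL + DI - DT = 152 - 84 + 9 - 10 = 67 dB
Step 2: at max range FOM = TL = 20*log10(R), so R = 10^(67/20) = 2238.72 m = 2.24 km

2.24 km


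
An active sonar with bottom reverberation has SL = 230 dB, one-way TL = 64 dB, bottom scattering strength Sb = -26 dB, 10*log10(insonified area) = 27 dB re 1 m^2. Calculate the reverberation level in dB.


RL = SL - 2*TL + Sb + 10*log10(A) = 230 - 2*64 + (-26) + 27 = 103

103 dB


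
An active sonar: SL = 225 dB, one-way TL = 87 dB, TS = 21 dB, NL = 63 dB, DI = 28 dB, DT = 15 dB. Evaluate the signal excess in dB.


SE = SL - 2*TL + TS - NL + DI - DT = 225 - 2*87 + (21) - 63 + 28 - 15 = 22

22 dB


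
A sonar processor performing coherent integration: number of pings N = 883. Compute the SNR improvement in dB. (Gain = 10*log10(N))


Gain = 10*log10(883) = 29.46

29.46 dB


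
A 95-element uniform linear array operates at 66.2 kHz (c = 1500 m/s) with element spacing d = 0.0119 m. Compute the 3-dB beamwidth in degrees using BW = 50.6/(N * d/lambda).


Step 1: lambda = 1500/66200 = 0.02266 m
Step 2: d/lambda = 0.0119/0.02266 = 0.5252
Step 3: BW = 50.6/(N * d/lambda) = 50.6/(95 * 0.5252) = 1.01

1.01 deg


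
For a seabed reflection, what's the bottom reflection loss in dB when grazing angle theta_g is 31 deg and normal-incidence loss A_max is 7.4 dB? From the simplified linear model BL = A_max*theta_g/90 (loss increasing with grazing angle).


BL = A_max * theta_g / 90 = 7.4 * 31 / 90 = 2.55

2.55 dB


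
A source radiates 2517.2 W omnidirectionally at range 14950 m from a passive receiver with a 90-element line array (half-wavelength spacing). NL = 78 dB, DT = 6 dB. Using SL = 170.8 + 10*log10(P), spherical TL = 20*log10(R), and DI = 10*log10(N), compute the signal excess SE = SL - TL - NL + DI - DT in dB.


56.86 dB


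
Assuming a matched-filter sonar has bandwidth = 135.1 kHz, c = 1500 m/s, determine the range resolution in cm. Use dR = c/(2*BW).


dR = c/(2*BW) = 1500 / (2 * 135.1e3) = 0.0056 m = 0.56 cm

0.56 cm


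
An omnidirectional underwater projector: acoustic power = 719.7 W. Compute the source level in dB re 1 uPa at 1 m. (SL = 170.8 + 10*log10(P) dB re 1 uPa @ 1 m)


SL = 170.8 + 10*log10(719.7) = 170.8 + 28.57 = 199.37

199.37 dB


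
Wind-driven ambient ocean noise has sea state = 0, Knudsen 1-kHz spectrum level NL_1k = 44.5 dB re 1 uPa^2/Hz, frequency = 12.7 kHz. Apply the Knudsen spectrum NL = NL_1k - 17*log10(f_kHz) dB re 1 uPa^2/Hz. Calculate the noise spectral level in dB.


NL = NL_1k - 17*log10(f_kHz) = 44.5 - 17*log10(12.7) = 44.5 - (18.76) = 25.74

25.74 dB


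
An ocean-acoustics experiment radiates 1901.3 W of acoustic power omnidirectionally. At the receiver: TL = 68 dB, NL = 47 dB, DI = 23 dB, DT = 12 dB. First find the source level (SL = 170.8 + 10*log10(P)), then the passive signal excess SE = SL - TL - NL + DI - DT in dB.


Step 1: SL = 170.8 + 10*log10(1901.3) = 203.59 dB
Step 2: SE = SL - TL - NL + DI - DT = 203.59 - 68 - 47 + 23 - 12 = 99.59

99.59 dB


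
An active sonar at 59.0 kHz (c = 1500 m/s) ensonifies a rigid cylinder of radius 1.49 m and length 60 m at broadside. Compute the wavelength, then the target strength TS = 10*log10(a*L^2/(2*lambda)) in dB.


Step 1: lambda = c/f = 1500/59000 = 0.02542 m
Step 2: TS = 10*log10(a*L^2/(2*lambda)) = 10*log10(1.49*60^2/(2*0.02542)) = 50.23

50.23 dB


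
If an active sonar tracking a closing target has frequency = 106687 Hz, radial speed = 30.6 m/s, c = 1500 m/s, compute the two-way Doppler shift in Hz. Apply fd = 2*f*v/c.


4352.83 Hz


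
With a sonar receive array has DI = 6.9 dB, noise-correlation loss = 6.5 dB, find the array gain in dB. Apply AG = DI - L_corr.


AG = DI - L_corr = 6.9 - 6.5 = 0.4

0.4 dB


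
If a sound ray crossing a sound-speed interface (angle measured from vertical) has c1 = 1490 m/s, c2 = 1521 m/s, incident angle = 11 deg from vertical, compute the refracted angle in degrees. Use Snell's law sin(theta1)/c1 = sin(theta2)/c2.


11.23 deg


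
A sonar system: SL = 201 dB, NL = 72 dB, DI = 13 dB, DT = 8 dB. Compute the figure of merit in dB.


FOM = SL - NL + DI - DT = 201 - 72 + 13 - 8 = 134

134 dB


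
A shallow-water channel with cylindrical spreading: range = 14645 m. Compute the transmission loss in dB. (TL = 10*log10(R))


41.66 dB


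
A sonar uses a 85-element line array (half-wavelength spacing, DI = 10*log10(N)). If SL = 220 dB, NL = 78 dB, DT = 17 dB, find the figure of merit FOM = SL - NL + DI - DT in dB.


Step 1: DI = 10*log10(85) = 19.29 dB
Step 2: FOM = SL - NL + DI - DT = 220 - 78 + 19.29 - 17 = 144.29

144.29 dB


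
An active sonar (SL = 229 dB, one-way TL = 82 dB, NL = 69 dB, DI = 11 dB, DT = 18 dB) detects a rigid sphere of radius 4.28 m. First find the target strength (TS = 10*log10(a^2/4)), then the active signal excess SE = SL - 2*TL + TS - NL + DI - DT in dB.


Step 1: TS = 10*log10(4.28^2/4) = 6.61 dB
Step 2: SE = SL - 2*TL + TS - NL + DI - DT = 229 - 2*82 + (6.61) - 69 + 11 - 18 = -4.39

-4.39 dB


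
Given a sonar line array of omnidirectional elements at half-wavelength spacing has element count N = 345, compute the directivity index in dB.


25.38 dB


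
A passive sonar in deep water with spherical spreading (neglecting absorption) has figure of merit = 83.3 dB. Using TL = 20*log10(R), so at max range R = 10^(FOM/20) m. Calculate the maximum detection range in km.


14.62 km


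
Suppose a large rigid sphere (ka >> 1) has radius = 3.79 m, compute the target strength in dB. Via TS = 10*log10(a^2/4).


5.55 dB


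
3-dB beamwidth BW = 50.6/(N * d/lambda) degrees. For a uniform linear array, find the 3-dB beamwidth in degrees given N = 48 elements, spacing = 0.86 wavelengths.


1.23 deg


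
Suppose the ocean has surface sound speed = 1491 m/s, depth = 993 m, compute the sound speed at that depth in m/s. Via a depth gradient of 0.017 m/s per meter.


1507.881 m/s


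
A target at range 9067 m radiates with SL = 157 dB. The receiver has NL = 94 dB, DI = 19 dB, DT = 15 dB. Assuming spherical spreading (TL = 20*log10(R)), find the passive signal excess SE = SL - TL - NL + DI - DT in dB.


Step 1: TL = 20*log10(9067) = 79.15 dB
Step 2: SE = 157 - 79.15 - 94 + 19 - 15 = -12.15

-12.15 dB


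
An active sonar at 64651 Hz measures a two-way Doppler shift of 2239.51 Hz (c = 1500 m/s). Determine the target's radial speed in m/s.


25.98 m/s


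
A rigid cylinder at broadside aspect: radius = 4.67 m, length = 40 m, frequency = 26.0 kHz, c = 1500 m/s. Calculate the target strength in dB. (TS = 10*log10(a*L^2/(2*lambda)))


lambda = 1500/26000 = 0.05769 m
TS = 10*log10(4.67*40^2/(2*0.05769)) = 48.11

48.11 dB


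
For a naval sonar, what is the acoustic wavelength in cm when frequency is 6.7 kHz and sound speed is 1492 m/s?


lambda = c/f = 1492 / 6700 = 0.2227 m = 22.27 cm

22.27 cm


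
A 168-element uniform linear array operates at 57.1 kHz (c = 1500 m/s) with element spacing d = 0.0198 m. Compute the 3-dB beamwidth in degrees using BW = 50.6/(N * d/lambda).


Step 1: lambda = 1500/57100 = 0.02627 m
Step 2: d/lambda = 0.0198/0.02627 = 0.7537
Step 3: BW = 50.6/(N * d/lambda) = 50.6/(168 * 0.7537) = 0.4

0.4 deg


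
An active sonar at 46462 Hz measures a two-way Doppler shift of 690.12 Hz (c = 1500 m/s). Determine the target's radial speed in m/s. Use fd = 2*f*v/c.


11.14 m/s


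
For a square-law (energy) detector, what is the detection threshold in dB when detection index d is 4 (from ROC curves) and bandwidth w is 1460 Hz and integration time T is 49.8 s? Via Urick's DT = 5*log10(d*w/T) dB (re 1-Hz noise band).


10.35 dB


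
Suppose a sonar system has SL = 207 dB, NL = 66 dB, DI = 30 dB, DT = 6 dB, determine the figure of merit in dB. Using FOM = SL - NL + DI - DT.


FOM = SL - NL + DI - DT = 207 - 66 + 30 - 6 = 165

165 dB


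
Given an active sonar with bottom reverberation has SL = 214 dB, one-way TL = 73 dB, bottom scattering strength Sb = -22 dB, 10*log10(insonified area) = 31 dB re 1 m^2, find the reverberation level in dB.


77 dB


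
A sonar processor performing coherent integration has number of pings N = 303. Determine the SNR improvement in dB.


Gain = 10*log10(303) = 24.81

24.81 dB


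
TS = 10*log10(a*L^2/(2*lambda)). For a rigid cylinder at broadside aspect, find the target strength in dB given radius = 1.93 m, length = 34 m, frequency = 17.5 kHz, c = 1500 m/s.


lambda = 1500/17500 = 0.08571 m
TS = 10*log10(1.93*34^2/(2*0.08571)) = 41.14

41.14 dB


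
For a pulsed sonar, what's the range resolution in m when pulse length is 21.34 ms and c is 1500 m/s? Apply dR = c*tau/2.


16.005 m


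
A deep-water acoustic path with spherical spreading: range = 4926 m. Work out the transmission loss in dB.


TL = 20*log10(4926) = 73.85

73.85 dB


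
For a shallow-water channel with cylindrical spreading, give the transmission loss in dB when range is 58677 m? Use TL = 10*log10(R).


TL = 10*log10(58677) = 47.68

47.68 dB


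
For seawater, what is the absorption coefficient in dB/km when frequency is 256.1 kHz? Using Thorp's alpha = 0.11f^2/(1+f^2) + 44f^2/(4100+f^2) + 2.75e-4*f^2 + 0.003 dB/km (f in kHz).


59.561 dB/km


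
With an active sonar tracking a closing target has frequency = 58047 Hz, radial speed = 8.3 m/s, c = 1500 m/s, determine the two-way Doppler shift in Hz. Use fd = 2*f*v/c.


642.39 Hz


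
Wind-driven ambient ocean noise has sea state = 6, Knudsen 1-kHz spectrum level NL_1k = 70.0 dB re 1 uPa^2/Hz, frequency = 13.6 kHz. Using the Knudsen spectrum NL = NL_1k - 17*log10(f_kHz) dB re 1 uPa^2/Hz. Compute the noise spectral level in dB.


NL = NL_1k - 17*log10(f_kHz) = 70.0 - 17*log10(13.6) = 70.0 - (19.27) = 50.73

50.73 dB


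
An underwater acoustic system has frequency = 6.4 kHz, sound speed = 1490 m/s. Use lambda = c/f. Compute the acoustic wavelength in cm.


lambda = c/f = 1490 / 6400 = 0.2328 m = 23.28 cm

23.28 cm


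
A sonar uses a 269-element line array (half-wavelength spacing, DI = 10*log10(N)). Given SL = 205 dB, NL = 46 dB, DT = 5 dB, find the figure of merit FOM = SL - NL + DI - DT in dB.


Step 1: DI = 10*log10(269) = 24.3 dB
Step 2: FOM = SL - NL + DI - DT = 205 - 46 + 24.3 - 5 = 178.3

178.3 dB


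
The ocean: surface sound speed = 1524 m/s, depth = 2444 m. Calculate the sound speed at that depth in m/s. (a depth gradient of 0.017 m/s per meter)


c = 1524 + 0.017 * 2444 = 1565.548

1565.548 m/s


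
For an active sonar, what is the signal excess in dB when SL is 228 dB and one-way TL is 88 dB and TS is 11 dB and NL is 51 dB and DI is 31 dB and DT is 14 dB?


SE = SL - 2*TL + TS - NL + DI - DT = 228 - 2*88 + (11) - 51 + 31 - 14 = 29

29 dB


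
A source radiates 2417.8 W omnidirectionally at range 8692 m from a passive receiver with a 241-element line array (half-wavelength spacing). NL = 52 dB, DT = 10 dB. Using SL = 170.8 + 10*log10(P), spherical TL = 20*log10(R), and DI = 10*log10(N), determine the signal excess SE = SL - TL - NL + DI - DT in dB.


Step 1: SL = 170.8 + 10*log10(2417.8) = 204.63 dB
Step 2: TL = 20*log10(8692) = 78.78 dB
Step 3: DI = 10*log10(241) = 23.82 dB
Step 4: SE = SL - TL - NL + DI - DT = 204.63 - 78.78 - 52 + 23.82 - 10 = 87.67

87.67 dB


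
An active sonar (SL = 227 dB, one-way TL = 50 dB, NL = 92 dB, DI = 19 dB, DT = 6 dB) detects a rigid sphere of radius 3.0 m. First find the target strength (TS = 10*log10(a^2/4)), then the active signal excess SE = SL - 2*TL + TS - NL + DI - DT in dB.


Step 1: TS = 10*log10(3.0^2/4) = 3.52 dB
Step 2: SE = SL - 2*TL + TS - NL + DI - DT = 227 - 2*50 + (3.52) - 92 + 19 - 6 = 51.52

51.52 dB


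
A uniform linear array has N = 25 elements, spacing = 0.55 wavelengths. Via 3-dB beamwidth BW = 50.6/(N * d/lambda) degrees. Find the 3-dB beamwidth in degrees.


BW = 50.6 / (25 * 0.55) = 50.6 / 13.75 = 3.68

3.68 deg


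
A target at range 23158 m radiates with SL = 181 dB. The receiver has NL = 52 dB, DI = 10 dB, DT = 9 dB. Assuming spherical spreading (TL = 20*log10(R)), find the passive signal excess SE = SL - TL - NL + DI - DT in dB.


42.71 dB


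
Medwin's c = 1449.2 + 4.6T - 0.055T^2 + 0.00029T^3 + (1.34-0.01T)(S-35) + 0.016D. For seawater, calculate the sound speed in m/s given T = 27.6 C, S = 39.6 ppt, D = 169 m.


c = 1449.2 + 4.6*27.6 - 0.055*27.6^2 + 0.00029*27.6^3 + (1.34 - 0.01*27.6)*(39.6 - 35) + 0.016*169 = 1547.96

1547.96 m/s


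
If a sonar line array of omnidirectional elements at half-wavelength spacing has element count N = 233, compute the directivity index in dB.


DI = 10*log10(233) = 23.67

23.67 dB
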